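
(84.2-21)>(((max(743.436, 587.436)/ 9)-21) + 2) False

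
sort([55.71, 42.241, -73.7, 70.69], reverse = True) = [70.69, 55.71, 42.241, -73.7]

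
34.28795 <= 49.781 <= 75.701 True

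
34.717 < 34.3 False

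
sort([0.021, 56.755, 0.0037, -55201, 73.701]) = [-55201, 0.0037, 0.021, 56.755, 73.701]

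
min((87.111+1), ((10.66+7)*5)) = 88.111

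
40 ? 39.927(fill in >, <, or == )>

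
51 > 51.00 False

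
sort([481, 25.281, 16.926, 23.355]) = [16.926, 23.355, 25.281, 481]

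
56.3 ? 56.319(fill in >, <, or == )<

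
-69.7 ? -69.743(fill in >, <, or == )>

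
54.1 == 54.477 False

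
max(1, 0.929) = 1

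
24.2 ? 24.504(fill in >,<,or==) <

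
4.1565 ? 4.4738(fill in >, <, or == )<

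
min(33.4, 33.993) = 33.4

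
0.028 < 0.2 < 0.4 True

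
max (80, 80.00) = 80.00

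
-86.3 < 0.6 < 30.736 True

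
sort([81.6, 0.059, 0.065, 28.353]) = [0.059, 0.065, 28.353, 81.6]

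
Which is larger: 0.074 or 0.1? 0.1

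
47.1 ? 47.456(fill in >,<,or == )<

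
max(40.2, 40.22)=40.22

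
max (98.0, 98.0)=98.0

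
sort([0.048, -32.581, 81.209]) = [-32.581, 0.048, 81.209]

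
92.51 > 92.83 False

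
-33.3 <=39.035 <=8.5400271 False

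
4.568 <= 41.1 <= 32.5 False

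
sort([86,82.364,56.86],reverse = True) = [86,82.364,56.86]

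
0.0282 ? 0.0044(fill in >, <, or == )>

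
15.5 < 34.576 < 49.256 True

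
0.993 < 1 True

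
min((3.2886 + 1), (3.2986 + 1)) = 4.2886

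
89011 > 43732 True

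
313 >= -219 True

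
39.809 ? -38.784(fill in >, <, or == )>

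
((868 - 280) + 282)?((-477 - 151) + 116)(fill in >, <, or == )>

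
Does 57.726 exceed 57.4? Yes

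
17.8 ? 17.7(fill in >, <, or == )>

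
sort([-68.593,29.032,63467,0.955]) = [-68.593,0.955,29.032,63467]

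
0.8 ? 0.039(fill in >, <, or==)>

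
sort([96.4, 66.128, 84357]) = [66.128, 96.4, 84357]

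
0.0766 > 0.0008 True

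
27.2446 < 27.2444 False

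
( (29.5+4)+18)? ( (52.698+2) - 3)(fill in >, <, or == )<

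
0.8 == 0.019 False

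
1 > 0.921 True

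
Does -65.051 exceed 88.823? No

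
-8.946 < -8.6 True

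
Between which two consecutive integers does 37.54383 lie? 37 and 38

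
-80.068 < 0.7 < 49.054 True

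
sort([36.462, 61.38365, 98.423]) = [36.462, 61.38365, 98.423]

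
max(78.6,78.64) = 78.64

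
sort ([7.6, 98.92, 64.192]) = [7.6, 64.192, 98.92]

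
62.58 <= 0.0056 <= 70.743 False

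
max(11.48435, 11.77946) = 11.77946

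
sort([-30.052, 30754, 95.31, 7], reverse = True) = [30754, 95.31, 7, -30.052]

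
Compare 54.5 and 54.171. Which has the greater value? 54.5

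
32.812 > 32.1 True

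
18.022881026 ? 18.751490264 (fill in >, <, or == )<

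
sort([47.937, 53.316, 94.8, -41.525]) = [-41.525, 47.937, 53.316, 94.8]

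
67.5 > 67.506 False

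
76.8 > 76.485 True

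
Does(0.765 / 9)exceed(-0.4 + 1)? No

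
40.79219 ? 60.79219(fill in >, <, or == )<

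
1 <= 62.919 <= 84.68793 True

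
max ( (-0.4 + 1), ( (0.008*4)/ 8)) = 0.6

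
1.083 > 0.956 True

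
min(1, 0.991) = 0.991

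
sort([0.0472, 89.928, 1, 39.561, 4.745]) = [0.0472, 1, 4.745, 39.561, 89.928]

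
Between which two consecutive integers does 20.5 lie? 20 and 21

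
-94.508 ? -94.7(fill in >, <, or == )>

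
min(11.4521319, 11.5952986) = 11.4521319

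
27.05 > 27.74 False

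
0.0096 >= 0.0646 False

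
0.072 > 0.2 False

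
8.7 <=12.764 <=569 True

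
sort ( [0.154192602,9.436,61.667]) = [0.154192602,9.436,61.667]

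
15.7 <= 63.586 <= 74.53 True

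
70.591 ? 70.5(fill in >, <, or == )>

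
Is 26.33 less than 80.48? Yes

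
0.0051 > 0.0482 False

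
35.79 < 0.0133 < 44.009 False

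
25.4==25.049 False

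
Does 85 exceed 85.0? No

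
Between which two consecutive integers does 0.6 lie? 0 and 1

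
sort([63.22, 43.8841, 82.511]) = [43.8841, 63.22, 82.511]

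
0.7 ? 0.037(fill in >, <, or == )>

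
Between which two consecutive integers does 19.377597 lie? 19 and 20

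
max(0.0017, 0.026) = 0.026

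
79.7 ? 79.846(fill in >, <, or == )<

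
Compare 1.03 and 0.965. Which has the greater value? 1.03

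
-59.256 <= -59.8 False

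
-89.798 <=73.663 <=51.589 False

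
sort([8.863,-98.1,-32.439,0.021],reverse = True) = [8.863,0.021,-32.439,-98.1]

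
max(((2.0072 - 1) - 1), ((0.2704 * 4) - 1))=0.0816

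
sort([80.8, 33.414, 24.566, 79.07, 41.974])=[24.566, 33.414, 41.974, 79.07, 80.8]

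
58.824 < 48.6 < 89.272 False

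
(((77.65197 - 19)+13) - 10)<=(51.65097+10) False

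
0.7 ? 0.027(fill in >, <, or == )>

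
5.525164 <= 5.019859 False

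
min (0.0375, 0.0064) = 0.0064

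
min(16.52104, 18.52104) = 16.52104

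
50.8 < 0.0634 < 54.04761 False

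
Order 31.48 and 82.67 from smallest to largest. 31.48, 82.67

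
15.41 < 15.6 True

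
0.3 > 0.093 True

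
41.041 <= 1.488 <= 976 False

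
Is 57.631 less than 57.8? Yes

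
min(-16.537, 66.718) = -16.537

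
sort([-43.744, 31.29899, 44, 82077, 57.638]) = [-43.744, 31.29899, 44, 57.638, 82077]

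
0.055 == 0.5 False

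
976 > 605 True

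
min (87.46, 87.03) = 87.03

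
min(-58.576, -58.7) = -58.7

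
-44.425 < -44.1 True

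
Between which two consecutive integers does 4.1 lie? 4 and 5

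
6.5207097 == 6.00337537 False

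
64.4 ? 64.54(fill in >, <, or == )<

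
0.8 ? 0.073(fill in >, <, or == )>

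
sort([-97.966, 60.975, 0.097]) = [-97.966, 0.097, 60.975]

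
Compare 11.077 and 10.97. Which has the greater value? 11.077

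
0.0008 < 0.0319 True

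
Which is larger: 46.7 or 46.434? 46.7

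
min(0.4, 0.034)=0.034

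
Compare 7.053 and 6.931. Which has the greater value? 7.053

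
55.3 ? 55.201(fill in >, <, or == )>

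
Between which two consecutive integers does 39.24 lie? 39 and 40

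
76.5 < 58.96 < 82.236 False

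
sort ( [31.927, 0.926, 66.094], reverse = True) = [66.094, 31.927, 0.926]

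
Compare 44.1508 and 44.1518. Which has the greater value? 44.1518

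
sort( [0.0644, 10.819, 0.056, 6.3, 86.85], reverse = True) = [86.85, 10.819, 6.3, 0.0644, 0.056]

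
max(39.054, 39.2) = 39.2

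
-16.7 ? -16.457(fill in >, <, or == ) <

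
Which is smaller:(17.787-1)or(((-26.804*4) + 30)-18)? (((-26.804*4) + 30)-18)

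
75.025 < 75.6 True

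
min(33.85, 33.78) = 33.78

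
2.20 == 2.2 True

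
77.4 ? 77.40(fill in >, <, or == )==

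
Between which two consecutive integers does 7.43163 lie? 7 and 8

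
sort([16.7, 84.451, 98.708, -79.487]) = [-79.487, 16.7, 84.451, 98.708]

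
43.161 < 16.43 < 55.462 False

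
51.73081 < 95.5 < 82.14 False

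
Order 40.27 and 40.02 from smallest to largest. 40.02, 40.27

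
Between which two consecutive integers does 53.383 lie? 53 and 54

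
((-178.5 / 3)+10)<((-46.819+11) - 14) False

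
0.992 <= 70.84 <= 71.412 True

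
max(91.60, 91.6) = 91.6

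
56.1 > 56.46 False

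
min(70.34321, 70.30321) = 70.30321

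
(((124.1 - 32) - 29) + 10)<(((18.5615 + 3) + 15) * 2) True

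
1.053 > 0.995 True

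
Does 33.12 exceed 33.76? No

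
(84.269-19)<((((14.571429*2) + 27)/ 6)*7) True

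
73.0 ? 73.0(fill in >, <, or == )==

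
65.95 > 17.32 True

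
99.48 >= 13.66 True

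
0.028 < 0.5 True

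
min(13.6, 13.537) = 13.537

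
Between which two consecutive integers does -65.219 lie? -66 and -65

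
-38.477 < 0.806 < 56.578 True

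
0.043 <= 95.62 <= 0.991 False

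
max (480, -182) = 480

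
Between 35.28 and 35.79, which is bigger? 35.79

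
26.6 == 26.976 False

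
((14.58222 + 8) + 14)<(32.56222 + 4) False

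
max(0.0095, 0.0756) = 0.0756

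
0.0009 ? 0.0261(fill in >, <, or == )<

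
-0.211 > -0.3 True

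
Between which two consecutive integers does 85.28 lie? 85 and 86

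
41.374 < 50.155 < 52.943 True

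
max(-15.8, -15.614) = -15.614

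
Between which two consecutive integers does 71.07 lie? 71 and 72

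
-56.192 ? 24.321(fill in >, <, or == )<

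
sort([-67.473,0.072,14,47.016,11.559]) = [-67.473,0.072,11.559,14,47.016]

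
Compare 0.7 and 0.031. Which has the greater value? 0.7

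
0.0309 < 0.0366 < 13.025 True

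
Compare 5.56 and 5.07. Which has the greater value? 5.56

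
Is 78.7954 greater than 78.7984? No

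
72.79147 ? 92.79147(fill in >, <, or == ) <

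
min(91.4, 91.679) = 91.4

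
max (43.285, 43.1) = 43.285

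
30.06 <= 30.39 True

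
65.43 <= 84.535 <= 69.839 False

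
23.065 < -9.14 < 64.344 False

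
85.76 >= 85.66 True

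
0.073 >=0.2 False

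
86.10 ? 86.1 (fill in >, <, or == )==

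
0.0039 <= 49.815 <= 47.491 False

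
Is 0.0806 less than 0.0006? No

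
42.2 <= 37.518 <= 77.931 False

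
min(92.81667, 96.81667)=92.81667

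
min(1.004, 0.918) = 0.918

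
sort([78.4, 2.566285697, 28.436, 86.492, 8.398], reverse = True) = [86.492, 78.4, 28.436, 8.398, 2.566285697]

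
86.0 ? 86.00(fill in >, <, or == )==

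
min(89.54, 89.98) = 89.54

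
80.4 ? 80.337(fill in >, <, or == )>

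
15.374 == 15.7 False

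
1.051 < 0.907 False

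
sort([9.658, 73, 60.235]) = [9.658, 60.235, 73]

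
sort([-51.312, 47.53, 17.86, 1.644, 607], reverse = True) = [607, 47.53, 17.86, 1.644, -51.312]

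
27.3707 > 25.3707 True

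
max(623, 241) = 623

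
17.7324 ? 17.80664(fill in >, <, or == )<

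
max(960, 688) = 960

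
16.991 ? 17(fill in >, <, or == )<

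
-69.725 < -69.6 True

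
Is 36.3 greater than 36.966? No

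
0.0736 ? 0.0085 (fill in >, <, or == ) >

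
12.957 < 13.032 True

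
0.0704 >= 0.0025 True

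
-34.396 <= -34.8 False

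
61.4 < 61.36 False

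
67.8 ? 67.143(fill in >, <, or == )>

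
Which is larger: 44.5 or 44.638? 44.638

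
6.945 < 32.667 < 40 True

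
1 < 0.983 False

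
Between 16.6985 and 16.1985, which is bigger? 16.6985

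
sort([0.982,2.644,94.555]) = [0.982,2.644,94.555]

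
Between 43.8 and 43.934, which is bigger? 43.934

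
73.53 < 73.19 False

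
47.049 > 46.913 True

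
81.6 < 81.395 False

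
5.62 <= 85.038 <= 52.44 False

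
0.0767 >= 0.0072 True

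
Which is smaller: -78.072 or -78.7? -78.7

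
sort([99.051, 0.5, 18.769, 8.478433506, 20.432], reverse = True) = [99.051, 20.432, 18.769, 8.478433506, 0.5]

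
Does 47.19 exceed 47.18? Yes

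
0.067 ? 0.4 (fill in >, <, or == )<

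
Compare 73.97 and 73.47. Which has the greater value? 73.97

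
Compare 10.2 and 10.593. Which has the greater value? 10.593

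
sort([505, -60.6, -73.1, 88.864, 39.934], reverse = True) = [505, 88.864, 39.934, -60.6, -73.1]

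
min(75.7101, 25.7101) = 25.7101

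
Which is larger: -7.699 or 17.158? 17.158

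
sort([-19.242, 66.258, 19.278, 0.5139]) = [-19.242, 0.5139, 19.278, 66.258]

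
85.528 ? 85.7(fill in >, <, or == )<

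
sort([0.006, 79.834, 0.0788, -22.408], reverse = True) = [79.834, 0.0788, 0.006, -22.408]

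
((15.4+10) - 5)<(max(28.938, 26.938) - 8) True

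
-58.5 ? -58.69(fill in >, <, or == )>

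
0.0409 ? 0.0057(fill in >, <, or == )>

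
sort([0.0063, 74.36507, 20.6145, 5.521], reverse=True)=[74.36507, 20.6145, 5.521, 0.0063]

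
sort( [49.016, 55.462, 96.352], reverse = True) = [96.352, 55.462, 49.016]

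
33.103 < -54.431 False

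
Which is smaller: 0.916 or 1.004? 0.916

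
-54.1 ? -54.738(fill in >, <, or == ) >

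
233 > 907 False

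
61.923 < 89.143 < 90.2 True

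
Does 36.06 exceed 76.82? No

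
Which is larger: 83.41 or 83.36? 83.41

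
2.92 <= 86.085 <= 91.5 True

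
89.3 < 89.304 True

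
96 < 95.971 False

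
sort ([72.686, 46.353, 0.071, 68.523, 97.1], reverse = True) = [97.1, 72.686, 68.523, 46.353, 0.071]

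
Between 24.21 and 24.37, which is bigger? 24.37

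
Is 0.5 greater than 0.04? Yes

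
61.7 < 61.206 False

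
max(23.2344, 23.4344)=23.4344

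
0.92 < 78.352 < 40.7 False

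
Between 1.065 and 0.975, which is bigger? 1.065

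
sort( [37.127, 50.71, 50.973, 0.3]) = [0.3, 37.127, 50.71, 50.973]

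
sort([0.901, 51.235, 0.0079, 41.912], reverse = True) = [51.235, 41.912, 0.901, 0.0079]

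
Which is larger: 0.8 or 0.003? 0.8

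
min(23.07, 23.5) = 23.07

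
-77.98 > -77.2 False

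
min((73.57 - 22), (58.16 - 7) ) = 51.16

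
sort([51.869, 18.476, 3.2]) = [3.2, 18.476, 51.869]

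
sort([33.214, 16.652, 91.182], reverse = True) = [91.182, 33.214, 16.652]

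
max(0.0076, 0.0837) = 0.0837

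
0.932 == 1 False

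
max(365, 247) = 365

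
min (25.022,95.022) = 25.022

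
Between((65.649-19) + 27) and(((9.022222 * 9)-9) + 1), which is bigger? ((65.649-19) + 27)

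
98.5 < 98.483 False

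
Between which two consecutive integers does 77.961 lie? 77 and 78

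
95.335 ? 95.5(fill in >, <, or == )<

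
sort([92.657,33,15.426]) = [15.426,33,92.657]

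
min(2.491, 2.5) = 2.491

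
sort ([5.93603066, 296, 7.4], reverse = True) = [296, 7.4, 5.93603066]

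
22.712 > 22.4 True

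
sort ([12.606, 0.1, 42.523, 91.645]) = [0.1, 12.606, 42.523, 91.645]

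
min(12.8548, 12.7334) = 12.7334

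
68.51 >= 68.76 False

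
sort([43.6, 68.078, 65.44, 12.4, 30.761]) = [12.4, 30.761, 43.6, 65.44, 68.078]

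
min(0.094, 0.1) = 0.094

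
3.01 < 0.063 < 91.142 False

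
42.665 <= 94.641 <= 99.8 True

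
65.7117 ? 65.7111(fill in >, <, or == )>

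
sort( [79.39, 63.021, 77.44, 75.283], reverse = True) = [79.39, 77.44, 75.283, 63.021]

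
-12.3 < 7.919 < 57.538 True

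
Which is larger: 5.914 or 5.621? 5.914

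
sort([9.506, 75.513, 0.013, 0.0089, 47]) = [0.0089, 0.013, 9.506, 47, 75.513]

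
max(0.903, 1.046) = 1.046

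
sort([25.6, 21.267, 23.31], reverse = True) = [25.6, 23.31, 21.267]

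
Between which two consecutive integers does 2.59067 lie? 2 and 3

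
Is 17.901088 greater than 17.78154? Yes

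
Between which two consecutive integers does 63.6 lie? 63 and 64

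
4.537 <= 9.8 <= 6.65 False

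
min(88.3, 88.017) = 88.017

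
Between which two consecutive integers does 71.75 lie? 71 and 72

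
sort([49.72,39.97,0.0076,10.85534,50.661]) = [0.0076,10.85534,39.97,49.72,50.661]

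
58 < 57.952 False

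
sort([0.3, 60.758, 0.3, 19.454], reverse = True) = [60.758, 19.454, 0.3, 0.3]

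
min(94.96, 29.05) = 29.05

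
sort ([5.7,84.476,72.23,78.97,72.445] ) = [5.7,72.23,72.445,78.97,84.476]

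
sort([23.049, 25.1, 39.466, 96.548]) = [23.049, 25.1, 39.466, 96.548]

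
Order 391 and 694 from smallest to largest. 391, 694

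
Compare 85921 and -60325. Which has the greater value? 85921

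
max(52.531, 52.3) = 52.531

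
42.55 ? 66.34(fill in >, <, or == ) <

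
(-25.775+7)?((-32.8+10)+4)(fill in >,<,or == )>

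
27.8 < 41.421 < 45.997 True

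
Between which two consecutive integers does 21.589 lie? 21 and 22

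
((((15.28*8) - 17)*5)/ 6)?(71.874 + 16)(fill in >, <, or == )<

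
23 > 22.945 True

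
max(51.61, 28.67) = 51.61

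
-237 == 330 False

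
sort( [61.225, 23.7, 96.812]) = [23.7, 61.225, 96.812]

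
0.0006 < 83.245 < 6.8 False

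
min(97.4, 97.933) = 97.4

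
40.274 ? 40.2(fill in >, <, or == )>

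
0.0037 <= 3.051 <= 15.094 True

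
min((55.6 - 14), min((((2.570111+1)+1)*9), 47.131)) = 41.130999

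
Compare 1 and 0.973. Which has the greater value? 1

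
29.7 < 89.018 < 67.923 False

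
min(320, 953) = 320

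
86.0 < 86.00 False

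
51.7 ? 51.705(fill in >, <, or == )<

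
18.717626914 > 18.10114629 True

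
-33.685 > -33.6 False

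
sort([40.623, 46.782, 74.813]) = [40.623, 46.782, 74.813]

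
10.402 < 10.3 False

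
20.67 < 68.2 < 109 True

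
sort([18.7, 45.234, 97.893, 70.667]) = [18.7, 45.234, 70.667, 97.893]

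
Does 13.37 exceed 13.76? No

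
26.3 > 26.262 True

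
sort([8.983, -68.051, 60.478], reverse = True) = [60.478, 8.983, -68.051]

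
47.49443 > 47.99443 False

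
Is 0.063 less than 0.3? Yes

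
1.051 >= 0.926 True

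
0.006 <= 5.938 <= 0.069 False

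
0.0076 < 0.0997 True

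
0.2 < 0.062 False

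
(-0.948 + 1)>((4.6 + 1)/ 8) False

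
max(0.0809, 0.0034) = 0.0809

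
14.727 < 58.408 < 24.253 False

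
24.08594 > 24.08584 True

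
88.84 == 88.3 False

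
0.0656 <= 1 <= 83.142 True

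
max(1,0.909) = 1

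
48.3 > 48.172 True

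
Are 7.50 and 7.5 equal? Yes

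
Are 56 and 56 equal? Yes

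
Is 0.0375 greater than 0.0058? Yes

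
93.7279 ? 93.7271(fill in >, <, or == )>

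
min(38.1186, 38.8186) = 38.1186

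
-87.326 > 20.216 False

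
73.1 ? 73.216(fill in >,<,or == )<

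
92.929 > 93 False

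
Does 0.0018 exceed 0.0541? No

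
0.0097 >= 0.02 False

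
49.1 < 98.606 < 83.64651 False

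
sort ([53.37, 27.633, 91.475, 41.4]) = [27.633, 41.4, 53.37, 91.475]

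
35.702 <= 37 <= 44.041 True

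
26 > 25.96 True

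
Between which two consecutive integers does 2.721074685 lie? 2 and 3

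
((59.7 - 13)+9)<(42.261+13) False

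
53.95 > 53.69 True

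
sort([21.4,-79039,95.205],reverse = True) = [95.205,21.4,-79039]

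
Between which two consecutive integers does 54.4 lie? 54 and 55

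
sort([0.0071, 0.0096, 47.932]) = [0.0071, 0.0096, 47.932]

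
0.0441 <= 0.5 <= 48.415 True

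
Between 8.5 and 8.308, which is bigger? 8.5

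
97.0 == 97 True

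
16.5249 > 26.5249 False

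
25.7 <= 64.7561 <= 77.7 True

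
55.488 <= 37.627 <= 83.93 False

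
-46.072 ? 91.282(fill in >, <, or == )<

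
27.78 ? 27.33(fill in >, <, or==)>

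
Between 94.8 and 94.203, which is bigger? 94.8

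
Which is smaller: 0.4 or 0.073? 0.073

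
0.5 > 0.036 True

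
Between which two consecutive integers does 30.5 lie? 30 and 31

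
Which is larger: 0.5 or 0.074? 0.5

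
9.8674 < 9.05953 False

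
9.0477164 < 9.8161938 True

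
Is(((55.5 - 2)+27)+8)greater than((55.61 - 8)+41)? No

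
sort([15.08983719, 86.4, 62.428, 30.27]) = [15.08983719, 30.27, 62.428, 86.4]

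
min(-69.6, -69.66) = -69.66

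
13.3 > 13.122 True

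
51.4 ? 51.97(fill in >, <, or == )<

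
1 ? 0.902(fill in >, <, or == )>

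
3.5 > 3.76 False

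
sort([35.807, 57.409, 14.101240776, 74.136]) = [14.101240776, 35.807, 57.409, 74.136]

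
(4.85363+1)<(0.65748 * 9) True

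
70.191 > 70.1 True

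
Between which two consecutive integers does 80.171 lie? 80 and 81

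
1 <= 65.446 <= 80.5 True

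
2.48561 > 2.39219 True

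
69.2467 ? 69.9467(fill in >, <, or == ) <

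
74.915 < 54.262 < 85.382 False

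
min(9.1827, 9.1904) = 9.1827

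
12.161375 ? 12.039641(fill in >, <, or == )>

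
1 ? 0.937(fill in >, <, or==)>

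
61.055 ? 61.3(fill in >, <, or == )<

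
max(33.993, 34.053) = 34.053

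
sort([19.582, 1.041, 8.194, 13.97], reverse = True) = [19.582, 13.97, 8.194, 1.041]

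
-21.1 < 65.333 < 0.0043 False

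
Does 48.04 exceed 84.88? No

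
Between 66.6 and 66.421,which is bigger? 66.6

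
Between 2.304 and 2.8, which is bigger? 2.8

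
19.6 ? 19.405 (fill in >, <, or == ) >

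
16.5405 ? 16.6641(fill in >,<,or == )<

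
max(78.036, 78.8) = 78.8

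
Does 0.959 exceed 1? No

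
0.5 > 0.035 True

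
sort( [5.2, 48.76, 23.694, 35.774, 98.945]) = [5.2, 23.694, 35.774, 48.76, 98.945]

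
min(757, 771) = 757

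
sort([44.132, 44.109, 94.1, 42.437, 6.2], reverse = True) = [94.1, 44.132, 44.109, 42.437, 6.2]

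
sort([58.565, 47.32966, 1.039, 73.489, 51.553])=[1.039, 47.32966, 51.553, 58.565, 73.489]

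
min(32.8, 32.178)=32.178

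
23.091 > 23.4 False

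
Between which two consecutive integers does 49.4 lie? 49 and 50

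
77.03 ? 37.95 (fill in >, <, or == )>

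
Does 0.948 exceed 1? No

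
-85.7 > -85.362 False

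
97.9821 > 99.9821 False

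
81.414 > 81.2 True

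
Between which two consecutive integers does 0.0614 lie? 0 and 1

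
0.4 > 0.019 True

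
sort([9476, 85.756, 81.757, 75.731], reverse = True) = [9476, 85.756, 81.757, 75.731]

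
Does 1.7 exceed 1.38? Yes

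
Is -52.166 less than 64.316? Yes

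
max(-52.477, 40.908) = 40.908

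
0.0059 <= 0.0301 True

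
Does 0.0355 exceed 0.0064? Yes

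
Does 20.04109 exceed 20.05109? No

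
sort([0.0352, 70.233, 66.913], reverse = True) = [70.233, 66.913, 0.0352]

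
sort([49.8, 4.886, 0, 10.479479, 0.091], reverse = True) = [49.8, 10.479479, 4.886, 0.091, 0]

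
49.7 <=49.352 False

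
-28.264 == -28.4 False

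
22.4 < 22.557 True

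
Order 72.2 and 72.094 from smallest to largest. 72.094, 72.2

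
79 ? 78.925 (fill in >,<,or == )>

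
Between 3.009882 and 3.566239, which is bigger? 3.566239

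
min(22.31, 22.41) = 22.31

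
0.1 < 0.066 False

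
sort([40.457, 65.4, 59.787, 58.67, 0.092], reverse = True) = [65.4, 59.787, 58.67, 40.457, 0.092]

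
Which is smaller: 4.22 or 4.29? 4.22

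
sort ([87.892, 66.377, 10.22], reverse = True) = [87.892, 66.377, 10.22]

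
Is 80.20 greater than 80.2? No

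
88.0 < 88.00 False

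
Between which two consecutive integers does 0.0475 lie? 0 and 1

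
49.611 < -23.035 False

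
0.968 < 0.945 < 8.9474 False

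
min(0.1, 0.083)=0.083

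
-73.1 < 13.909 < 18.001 True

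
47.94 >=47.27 True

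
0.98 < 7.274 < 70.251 True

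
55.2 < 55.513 True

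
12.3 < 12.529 True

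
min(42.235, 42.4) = 42.235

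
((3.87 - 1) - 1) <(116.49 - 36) True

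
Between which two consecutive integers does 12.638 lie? 12 and 13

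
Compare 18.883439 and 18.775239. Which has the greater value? 18.883439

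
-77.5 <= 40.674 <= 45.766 True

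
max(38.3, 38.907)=38.907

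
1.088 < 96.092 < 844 True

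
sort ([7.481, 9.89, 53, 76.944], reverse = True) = [76.944, 53, 9.89, 7.481]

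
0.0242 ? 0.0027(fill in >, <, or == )>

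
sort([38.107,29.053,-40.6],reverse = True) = [38.107,29.053,-40.6]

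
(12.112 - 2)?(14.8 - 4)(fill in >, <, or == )<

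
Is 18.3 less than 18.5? Yes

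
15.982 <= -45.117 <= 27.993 False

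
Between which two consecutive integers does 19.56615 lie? 19 and 20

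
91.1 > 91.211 False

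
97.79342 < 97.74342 False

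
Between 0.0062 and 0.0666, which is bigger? 0.0666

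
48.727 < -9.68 False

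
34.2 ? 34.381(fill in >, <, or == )<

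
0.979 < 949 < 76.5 False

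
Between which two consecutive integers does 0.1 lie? 0 and 1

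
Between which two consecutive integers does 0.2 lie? 0 and 1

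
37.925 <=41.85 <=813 True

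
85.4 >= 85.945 False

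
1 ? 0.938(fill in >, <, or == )>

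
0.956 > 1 False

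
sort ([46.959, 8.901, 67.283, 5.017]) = [5.017, 8.901, 46.959, 67.283]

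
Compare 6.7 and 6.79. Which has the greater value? 6.79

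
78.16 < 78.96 True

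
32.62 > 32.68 False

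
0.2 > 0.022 True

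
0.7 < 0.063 False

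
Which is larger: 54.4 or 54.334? 54.4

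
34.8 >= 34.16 True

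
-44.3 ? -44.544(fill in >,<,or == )>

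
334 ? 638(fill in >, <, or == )<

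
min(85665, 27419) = 27419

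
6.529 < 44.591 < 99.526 True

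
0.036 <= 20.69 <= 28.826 True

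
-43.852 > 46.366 False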